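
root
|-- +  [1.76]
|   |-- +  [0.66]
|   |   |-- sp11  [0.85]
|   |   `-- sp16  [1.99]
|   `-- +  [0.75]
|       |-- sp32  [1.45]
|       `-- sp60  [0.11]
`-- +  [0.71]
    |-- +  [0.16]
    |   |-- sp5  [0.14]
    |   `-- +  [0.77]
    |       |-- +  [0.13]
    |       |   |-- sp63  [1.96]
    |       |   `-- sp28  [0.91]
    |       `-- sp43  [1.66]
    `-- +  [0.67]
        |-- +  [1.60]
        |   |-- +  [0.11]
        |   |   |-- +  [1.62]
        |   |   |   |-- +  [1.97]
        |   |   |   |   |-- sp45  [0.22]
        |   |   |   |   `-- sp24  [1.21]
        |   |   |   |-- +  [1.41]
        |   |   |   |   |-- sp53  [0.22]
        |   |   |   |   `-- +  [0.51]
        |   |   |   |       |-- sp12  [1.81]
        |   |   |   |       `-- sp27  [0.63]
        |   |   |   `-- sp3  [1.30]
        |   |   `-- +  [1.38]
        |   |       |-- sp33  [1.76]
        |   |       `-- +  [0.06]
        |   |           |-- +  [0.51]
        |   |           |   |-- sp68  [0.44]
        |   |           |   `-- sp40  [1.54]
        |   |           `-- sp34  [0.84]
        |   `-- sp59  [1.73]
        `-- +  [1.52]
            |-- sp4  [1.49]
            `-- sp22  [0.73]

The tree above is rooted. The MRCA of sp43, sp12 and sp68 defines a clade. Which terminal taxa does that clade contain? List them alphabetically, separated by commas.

sp12, sp22, sp24, sp27, sp28, sp3, sp33, sp34, sp4, sp40, sp43, sp45, sp5, sp53, sp59, sp63, sp68

Tracing sp43: it sits inside ((sp63,sp28),sp43).
Tracing sp12: it sits inside (sp12,sp27).
Tracing sp68: it sits inside (sp68,sp40).
The smallest clade enclosing all 3 is ((sp5,((sp63,sp28),sp43)),(((((sp45,sp24),(sp53,(sp12,sp27)),sp3),(sp33,((sp68,sp40),sp34))),sp59),(sp4,sp22))); the answer is its 17 terminal taxa in alphabetical order.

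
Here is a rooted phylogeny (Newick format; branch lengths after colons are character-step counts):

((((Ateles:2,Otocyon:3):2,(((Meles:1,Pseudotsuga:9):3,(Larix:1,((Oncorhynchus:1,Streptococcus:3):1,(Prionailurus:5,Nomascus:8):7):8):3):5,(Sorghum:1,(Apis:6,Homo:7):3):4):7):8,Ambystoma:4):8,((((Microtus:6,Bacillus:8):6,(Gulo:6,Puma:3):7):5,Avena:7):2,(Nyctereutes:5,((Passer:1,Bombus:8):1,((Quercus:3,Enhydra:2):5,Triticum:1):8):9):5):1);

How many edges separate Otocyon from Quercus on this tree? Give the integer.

The MRCA of Otocyon and Quercus is the root of the tree.
From Otocyon up to that node: 4 branches. From Quercus up to the same node: 6 branches. Total: 4 + 6 = 10.

10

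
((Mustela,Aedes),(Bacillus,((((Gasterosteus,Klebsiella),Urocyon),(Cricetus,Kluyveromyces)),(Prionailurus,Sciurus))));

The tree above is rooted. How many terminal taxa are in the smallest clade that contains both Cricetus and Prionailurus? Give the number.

7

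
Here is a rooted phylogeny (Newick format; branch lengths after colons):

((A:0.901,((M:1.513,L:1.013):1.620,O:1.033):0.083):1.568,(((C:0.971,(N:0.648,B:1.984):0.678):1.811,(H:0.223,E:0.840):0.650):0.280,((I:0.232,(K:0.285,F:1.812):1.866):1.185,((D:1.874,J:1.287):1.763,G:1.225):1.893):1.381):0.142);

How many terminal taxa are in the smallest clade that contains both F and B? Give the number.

The MRCA of F and B is the node subtending (((C,(N,B)),(H,E)),((I,(K,F)),((D,J),G))).
That clade contains 11 terminal taxa: B, C, D, E, F, G, H, I, J, K, N.

11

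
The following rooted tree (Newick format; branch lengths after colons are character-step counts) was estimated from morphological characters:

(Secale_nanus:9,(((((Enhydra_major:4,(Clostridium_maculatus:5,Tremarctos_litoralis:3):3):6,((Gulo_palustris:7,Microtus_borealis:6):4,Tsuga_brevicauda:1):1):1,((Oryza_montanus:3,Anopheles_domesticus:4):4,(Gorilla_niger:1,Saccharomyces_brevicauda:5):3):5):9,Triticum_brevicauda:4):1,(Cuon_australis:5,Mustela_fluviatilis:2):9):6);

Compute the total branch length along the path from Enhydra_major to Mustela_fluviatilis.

The path runs Enhydra_major → … → MRCA → … → Mustela_fluviatilis; the MRCA is the node subtending (((((Enhydra_major,(Clostridium_maculatus,Tremarctos_litoralis)),((Gulo_palustris,Microtus_borealis),Tsuga_brevicauda)),((Oryza_montanus,Anopheles_domesticus),(Gorilla_niger,Saccharomyces_brevicauda))),Triticum_brevicauda),(Cuon_australis,Mustela_fluviatilis)).
Branch lengths along that path: 4 + 6 + 1 + 9 + 1 + 9 + 2 = 32.

32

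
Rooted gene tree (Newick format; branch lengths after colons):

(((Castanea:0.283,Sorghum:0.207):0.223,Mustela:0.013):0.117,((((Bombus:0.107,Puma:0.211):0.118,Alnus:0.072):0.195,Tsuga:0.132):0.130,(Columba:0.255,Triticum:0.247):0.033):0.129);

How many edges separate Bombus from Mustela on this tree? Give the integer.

The MRCA of Bombus and Mustela is the root of the tree.
From Bombus up to that node: 5 branches. From Mustela up to the same node: 2 branches. Total: 5 + 2 = 7.

7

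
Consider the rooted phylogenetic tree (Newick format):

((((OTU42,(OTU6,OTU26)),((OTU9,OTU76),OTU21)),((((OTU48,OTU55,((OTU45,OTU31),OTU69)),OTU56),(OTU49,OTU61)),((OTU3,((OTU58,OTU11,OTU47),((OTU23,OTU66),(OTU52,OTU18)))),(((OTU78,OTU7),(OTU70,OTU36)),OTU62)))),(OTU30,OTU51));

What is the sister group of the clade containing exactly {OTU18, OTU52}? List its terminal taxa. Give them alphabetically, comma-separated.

OTU23, OTU66

The clade containing exactly {OTU18, OTU52} attaches to the tree at the node subtending ((OTU23,OTU66),(OTU52,OTU18)).
The other lineage descending from that same node — the sister group — is (OTU23,OTU66); its 2 tips in alphabetical order are the answer.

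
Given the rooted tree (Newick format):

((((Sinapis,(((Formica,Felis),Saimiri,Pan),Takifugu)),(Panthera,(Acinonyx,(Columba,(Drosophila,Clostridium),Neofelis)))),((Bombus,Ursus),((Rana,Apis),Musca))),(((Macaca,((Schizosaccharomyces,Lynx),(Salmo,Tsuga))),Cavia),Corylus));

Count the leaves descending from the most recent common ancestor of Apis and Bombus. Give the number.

5

The MRCA of Apis and Bombus is the node subtending ((Bombus,Ursus),((Rana,Apis),Musca)).
That clade contains 5 terminal taxa: Apis, Bombus, Musca, Rana, Ursus.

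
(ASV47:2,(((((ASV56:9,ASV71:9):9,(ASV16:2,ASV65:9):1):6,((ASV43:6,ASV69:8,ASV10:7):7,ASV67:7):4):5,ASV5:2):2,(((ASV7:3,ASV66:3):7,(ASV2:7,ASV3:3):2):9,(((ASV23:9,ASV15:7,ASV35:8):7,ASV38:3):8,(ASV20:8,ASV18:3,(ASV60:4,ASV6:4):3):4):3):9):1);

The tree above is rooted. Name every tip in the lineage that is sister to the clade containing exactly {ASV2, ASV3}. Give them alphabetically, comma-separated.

ASV66, ASV7

The clade containing exactly {ASV2, ASV3} attaches to the tree at the node subtending ((ASV7,ASV66),(ASV2,ASV3)).
The other lineage descending from that same node — the sister group — is (ASV7,ASV66); its 2 tips in alphabetical order are the answer.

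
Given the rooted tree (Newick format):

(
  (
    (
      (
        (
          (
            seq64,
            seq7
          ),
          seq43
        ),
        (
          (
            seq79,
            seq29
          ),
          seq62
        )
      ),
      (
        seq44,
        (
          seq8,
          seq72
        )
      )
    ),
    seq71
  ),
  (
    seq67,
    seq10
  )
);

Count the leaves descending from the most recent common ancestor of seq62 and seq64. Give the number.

6

The MRCA of seq62 and seq64 is the node subtending (((seq64,seq7),seq43),((seq79,seq29),seq62)).
That clade contains 6 terminal taxa: seq29, seq43, seq62, seq64, seq7, seq79.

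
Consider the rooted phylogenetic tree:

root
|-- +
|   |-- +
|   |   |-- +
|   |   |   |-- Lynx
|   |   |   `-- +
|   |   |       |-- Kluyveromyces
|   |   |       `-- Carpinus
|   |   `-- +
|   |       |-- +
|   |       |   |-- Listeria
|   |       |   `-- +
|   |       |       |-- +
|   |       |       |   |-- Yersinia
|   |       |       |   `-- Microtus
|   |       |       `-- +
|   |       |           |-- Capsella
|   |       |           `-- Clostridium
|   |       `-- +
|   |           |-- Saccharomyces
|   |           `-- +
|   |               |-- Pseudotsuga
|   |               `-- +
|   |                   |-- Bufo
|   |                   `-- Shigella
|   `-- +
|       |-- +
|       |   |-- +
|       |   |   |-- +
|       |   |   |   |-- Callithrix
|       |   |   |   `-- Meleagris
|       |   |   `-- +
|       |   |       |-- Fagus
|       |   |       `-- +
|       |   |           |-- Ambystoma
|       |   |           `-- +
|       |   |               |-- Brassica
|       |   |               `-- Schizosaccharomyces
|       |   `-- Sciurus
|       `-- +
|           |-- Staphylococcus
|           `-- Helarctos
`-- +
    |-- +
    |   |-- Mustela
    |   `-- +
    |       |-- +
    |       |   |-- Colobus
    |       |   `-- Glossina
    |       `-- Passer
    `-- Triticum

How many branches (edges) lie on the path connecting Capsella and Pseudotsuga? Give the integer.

7

The MRCA of Capsella and Pseudotsuga is the node subtending ((Listeria,((Yersinia,Microtus),(Capsella,Clostridium))),(Saccharomyces,(Pseudotsuga,(Bufo,Shigella)))).
From Capsella up to that node: 4 branches. From Pseudotsuga up to the same node: 3 branches. Total: 4 + 3 = 7.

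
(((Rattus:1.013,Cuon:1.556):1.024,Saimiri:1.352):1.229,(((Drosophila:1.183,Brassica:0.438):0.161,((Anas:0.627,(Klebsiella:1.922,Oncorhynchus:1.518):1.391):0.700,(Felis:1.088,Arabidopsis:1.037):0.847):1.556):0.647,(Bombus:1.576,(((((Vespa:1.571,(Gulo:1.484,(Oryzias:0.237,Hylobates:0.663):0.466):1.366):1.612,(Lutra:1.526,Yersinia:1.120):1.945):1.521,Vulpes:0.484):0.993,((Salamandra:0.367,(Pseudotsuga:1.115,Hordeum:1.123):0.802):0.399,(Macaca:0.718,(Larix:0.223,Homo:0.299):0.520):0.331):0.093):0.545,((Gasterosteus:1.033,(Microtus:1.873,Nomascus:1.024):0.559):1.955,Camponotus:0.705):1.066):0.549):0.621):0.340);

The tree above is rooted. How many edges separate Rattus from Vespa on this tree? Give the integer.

11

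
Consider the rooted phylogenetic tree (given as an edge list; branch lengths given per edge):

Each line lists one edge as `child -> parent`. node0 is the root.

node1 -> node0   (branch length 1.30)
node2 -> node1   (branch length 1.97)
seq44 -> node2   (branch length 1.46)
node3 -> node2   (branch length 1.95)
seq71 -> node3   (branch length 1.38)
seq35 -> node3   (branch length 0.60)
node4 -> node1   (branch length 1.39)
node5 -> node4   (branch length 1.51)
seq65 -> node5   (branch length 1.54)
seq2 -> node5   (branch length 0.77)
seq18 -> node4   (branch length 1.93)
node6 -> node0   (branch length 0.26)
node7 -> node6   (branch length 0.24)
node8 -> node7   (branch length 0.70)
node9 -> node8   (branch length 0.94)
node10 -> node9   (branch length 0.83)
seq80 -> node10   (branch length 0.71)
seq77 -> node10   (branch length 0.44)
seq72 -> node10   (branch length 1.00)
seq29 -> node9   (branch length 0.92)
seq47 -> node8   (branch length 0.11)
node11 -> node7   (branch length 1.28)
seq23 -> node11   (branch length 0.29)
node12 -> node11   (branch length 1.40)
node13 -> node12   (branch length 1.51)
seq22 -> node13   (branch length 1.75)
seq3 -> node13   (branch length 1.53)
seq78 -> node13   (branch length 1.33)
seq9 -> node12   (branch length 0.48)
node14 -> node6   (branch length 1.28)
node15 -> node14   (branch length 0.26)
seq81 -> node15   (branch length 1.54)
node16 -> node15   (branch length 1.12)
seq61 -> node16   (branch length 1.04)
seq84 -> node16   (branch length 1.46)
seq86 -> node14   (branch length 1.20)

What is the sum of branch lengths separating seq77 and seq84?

7.27

The path runs seq77 → … → MRCA → … → seq84; the MRCA is the node subtending (((((seq80,seq77,seq72),seq29),seq47),(seq23,((seq22,seq3,seq78),seq9))),((seq81,(seq61,seq84)),seq86)).
Branch lengths along that path: 0.44 + 0.83 + 0.94 + 0.70 + 0.24 + 1.28 + 0.26 + 1.12 + 1.46 = 7.27.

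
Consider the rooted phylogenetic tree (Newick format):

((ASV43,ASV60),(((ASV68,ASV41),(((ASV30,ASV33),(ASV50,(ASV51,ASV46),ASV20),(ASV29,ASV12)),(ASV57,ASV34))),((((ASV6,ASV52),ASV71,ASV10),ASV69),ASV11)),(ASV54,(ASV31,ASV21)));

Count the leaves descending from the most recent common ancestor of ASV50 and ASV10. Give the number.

18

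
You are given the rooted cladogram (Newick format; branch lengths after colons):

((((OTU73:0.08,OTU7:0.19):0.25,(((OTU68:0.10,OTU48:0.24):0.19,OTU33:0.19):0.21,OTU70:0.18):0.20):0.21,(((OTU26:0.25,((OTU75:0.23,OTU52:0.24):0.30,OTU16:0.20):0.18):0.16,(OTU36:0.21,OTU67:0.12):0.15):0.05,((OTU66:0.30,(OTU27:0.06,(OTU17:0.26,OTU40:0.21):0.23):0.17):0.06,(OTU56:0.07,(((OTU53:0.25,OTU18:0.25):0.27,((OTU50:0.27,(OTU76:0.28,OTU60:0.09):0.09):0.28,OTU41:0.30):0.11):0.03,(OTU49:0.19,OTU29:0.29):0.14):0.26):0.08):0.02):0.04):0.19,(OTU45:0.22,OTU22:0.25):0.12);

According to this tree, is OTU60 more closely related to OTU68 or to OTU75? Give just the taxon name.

OTU75

The MRCA of OTU60 and OTU75 subtends (((OTU26,((OTU75,OTU52),OTU16)),(OTU36,OTU67)),((OTU66,(OTU27,(OTU17,OTU40))),(OTU56,(((OTU53,OTU18),((OTU50,(OTU76,OTU60)),OTU41)),(OTU49,OTU29))))) (19 taxa).
The MRCA of OTU60 and OTU68 subtends (((OTU73,OTU7),(((OTU68,OTU48),OTU33),OTU70)),(((OTU26,((OTU75,OTU52),OTU16)),(OTU36,OTU67)),((OTU66,(OTU27,(OTU17,OTU40))),(OTU56,(((OTU53,OTU18),((OTU50,(OTU76,OTU60)),OTU41)),(OTU49,OTU29)))))) (25 taxa).
The first is nested inside the second, so OTU60 shares a more recent common ancestor with OTU75.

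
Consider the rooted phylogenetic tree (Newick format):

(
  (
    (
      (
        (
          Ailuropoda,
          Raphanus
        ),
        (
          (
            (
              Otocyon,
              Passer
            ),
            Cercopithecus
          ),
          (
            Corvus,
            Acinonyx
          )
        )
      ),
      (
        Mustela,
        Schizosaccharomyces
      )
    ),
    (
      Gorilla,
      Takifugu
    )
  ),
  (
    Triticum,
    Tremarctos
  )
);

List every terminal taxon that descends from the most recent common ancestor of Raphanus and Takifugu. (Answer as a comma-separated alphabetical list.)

Acinonyx, Ailuropoda, Cercopithecus, Corvus, Gorilla, Mustela, Otocyon, Passer, Raphanus, Schizosaccharomyces, Takifugu

Tracing Raphanus: it sits inside (Ailuropoda,Raphanus).
Tracing Takifugu: it sits inside (Gorilla,Takifugu).
The smallest clade enclosing both is ((((Ailuropoda,Raphanus),(((Otocyon,Passer),Cercopithecus),(Corvus,Acinonyx))),(Mustela,Schizosaccharomyces)),(Gorilla,Takifugu)); the answer is its 11 terminal taxa in alphabetical order.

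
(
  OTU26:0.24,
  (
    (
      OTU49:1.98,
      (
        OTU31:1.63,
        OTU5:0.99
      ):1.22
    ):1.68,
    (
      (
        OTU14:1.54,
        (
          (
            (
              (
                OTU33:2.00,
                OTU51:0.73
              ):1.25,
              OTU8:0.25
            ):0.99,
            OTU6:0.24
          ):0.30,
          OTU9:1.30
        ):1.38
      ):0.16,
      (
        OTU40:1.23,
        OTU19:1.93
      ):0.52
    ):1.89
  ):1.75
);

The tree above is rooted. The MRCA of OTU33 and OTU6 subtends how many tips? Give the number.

4

The MRCA of OTU33 and OTU6 is the node subtending (((OTU33,OTU51),OTU8),OTU6).
That clade contains 4 terminal taxa: OTU33, OTU51, OTU6, OTU8.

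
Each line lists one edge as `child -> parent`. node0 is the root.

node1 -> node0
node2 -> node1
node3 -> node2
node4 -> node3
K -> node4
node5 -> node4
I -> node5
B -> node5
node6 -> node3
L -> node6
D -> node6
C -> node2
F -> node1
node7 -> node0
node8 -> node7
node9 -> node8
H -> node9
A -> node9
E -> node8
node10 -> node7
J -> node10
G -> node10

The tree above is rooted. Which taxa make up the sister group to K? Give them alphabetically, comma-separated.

B, I

K attaches to the tree at the node subtending (K,(I,B)).
The other lineage descending from that same node — the sister group — is (I,B); its 2 tips in alphabetical order are the answer.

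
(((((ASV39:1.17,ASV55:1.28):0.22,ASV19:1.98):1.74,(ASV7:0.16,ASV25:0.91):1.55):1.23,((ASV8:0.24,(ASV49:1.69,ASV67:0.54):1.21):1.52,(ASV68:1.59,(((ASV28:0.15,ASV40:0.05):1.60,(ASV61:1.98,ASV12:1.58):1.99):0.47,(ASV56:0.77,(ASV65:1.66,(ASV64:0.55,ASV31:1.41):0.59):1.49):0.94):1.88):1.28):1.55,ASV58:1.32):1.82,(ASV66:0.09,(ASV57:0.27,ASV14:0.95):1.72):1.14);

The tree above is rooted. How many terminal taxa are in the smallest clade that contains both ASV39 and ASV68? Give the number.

18

The MRCA of ASV39 and ASV68 is the node subtending ((((ASV39,ASV55),ASV19),(ASV7,ASV25)),((ASV8,(ASV49,ASV67)),(ASV68,(((ASV28,ASV40),(ASV61,ASV12)),(ASV56,(ASV65,(ASV64,ASV31)))))),ASV58).
That clade contains 18 terminal taxa: ASV12, ASV19, ASV25, ASV28, ASV31, ASV39, ASV40, ASV49, ASV55, ASV56, ASV58, ASV61, ASV64, ASV65, ASV67, ASV68, ASV7, ASV8.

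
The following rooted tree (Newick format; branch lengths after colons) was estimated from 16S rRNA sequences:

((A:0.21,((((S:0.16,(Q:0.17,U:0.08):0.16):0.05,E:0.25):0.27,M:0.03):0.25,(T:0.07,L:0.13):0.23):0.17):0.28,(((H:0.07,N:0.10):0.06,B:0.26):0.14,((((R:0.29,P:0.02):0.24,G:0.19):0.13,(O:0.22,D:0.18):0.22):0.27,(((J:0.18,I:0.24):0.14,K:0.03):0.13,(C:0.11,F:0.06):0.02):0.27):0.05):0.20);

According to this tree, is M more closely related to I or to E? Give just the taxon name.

E

The MRCA of M and E subtends (((S,(Q,U)),E),M) (5 taxa).
The MRCA of M and I is the root, subtending the entire tree (21 taxa).
The first is nested inside the second, so M shares a more recent common ancestor with E.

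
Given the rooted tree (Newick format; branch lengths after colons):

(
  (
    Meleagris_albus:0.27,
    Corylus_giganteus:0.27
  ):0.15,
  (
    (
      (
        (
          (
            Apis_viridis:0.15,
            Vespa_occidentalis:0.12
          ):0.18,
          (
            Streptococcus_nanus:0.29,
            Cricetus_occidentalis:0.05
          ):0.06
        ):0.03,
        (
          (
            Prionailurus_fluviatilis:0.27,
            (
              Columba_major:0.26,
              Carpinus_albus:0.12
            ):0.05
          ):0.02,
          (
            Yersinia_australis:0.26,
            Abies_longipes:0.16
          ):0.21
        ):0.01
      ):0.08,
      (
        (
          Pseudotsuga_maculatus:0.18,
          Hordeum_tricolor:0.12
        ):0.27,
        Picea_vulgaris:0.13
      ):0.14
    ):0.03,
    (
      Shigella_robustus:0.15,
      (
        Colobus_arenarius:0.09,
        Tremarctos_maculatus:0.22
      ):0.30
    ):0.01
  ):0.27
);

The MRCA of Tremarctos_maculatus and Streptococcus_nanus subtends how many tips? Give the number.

15

The MRCA of Tremarctos_maculatus and Streptococcus_nanus is the node subtending (((((Apis_viridis,Vespa_occidentalis),(Streptococcus_nanus,Cricetus_occidentalis)),((Prionailurus_fluviatilis,(Columba_major,Carpinus_albus)),(Yersinia_australis,Abies_longipes))),((Pseudotsuga_maculatus,Hordeum_tricolor),Picea_vulgaris)),(Shigella_robustus,(Colobus_arenarius,Tremarctos_maculatus))).
That clade contains 15 terminal taxa: Abies_longipes, Apis_viridis, Carpinus_albus, Colobus_arenarius, Columba_major, Cricetus_occidentalis, Hordeum_tricolor, Picea_vulgaris, Prionailurus_fluviatilis, Pseudotsuga_maculatus, Shigella_robustus, Streptococcus_nanus, Tremarctos_maculatus, Vespa_occidentalis, Yersinia_australis.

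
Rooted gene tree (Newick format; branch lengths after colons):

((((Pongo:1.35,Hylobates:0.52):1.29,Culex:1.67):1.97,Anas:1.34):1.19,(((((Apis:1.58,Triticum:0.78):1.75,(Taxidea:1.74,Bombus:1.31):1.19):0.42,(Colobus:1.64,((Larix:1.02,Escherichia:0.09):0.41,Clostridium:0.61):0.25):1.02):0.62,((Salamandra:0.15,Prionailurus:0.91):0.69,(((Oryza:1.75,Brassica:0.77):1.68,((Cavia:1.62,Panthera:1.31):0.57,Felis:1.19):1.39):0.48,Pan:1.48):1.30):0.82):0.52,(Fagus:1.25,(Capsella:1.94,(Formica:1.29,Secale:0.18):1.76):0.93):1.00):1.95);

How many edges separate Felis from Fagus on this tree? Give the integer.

8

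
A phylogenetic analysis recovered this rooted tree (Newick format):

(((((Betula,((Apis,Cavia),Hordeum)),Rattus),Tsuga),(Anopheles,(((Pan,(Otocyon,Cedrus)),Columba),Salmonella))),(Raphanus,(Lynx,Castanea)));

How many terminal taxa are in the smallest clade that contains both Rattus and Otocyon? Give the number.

12

The MRCA of Rattus and Otocyon is the node subtending ((((Betula,((Apis,Cavia),Hordeum)),Rattus),Tsuga),(Anopheles,(((Pan,(Otocyon,Cedrus)),Columba),Salmonella))).
That clade contains 12 terminal taxa: Anopheles, Apis, Betula, Cavia, Cedrus, Columba, Hordeum, Otocyon, Pan, Rattus, Salmonella, Tsuga.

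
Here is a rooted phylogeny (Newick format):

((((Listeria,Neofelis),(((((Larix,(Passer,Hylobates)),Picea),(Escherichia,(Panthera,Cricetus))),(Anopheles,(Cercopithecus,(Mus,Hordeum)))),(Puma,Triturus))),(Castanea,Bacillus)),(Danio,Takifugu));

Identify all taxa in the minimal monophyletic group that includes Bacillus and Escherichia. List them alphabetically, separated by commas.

Anopheles, Bacillus, Castanea, Cercopithecus, Cricetus, Escherichia, Hordeum, Hylobates, Larix, Listeria, Mus, Neofelis, Panthera, Passer, Picea, Puma, Triturus

Tracing Bacillus: it sits inside (Castanea,Bacillus).
Tracing Escherichia: it sits inside (Escherichia,(Panthera,Cricetus)).
The smallest clade enclosing both is (((Listeria,Neofelis),(((((Larix,(Passer,Hylobates)),Picea),(Escherichia,(Panthera,Cricetus))),(Anopheles,(Cercopithecus,(Mus,Hordeum)))),(Puma,Triturus))),(Castanea,Bacillus)); the answer is its 17 terminal taxa in alphabetical order.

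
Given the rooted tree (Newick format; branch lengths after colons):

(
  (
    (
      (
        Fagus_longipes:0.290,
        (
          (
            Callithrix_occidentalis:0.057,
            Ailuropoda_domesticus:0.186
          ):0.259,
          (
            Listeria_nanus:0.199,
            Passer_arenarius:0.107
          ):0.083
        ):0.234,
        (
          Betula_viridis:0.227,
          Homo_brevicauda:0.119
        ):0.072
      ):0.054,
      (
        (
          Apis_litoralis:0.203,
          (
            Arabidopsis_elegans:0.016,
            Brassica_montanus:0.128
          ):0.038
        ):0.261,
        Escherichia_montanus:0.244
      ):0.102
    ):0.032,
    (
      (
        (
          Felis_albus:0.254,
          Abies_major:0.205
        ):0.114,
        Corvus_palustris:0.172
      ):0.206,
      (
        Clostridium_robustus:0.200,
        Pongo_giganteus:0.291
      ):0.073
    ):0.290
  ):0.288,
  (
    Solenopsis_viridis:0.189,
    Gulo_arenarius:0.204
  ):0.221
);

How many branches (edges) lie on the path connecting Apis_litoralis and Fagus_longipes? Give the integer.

The MRCA of Apis_litoralis and Fagus_longipes is the node subtending ((Fagus_longipes,((Callithrix_occidentalis,Ailuropoda_domesticus),(Listeria_nanus,Passer_arenarius)),(Betula_viridis,Homo_brevicauda)),((Apis_litoralis,(Arabidopsis_elegans,Brassica_montanus)),Escherichia_montanus)).
From Apis_litoralis up to that node: 3 branches. From Fagus_longipes up to the same node: 2 branches. Total: 3 + 2 = 5.

5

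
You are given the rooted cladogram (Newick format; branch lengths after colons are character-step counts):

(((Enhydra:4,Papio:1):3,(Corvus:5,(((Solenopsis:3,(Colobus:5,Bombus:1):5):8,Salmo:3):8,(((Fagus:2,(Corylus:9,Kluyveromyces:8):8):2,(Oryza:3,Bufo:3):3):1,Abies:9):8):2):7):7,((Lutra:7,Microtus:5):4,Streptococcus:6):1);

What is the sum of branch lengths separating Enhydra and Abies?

33

The path runs Enhydra → … → MRCA → … → Abies; the MRCA is the node subtending ((Enhydra,Papio),(Corvus,(((Solenopsis,(Colobus,Bombus)),Salmo),(((Fagus,(Corylus,Kluyveromyces)),(Oryza,Bufo)),Abies)))).
Branch lengths along that path: 4 + 3 + 7 + 2 + 8 + 9 = 33.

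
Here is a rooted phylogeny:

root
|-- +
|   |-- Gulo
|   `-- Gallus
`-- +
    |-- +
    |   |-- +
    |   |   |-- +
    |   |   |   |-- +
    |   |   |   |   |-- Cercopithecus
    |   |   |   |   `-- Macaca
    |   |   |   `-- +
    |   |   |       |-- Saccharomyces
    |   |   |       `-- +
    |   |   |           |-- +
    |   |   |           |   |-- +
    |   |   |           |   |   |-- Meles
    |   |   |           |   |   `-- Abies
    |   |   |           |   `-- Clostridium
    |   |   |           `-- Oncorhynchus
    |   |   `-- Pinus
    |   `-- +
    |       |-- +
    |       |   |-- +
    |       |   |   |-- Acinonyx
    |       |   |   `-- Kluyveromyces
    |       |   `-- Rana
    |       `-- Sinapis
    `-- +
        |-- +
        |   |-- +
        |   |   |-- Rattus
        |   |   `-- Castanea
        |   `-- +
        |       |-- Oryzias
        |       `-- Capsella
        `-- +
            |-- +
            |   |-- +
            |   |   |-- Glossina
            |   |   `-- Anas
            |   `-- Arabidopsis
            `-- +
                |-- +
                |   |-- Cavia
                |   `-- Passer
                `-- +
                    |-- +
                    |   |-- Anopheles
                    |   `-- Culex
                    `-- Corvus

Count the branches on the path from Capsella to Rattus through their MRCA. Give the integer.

The MRCA of Capsella and Rattus is the node subtending ((Rattus,Castanea),(Oryzias,Capsella)).
From Capsella up to that node: 2 branches. From Rattus up to the same node: 2 branches. Total: 2 + 2 = 4.

4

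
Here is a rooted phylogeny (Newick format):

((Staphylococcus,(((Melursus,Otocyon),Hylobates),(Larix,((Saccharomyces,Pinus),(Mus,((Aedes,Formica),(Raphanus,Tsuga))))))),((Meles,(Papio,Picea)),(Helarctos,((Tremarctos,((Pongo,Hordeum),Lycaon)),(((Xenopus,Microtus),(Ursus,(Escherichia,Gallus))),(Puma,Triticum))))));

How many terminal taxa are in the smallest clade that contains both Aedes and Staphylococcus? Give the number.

The MRCA of Aedes and Staphylococcus is the node subtending (Staphylococcus,(((Melursus,Otocyon),Hylobates),(Larix,((Saccharomyces,Pinus),(Mus,((Aedes,Formica),(Raphanus,Tsuga))))))).
That clade contains 12 terminal taxa: Aedes, Formica, Hylobates, Larix, Melursus, Mus, Otocyon, Pinus, Raphanus, Saccharomyces, Staphylococcus, Tsuga.

12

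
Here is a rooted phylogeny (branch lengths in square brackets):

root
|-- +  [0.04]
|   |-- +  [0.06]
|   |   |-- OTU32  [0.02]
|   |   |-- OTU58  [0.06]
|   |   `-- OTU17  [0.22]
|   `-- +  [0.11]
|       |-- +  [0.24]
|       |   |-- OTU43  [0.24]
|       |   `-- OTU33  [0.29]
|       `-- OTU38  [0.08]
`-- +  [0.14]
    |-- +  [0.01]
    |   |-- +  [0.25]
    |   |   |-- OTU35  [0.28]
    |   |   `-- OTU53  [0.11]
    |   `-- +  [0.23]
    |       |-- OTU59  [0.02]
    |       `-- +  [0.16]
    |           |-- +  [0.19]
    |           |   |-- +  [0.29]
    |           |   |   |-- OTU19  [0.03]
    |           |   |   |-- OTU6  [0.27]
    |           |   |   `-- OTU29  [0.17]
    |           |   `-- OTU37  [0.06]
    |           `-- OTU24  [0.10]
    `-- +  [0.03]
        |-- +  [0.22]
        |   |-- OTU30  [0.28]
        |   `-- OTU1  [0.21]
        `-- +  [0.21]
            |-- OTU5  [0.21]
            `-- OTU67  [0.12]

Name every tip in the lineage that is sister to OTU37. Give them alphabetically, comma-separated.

OTU19, OTU29, OTU6

OTU37 attaches to the tree at the node subtending ((OTU19,OTU6,OTU29),OTU37).
The other lineage descending from that same node — the sister group — is (OTU19,OTU6,OTU29); its 3 tips in alphabetical order are the answer.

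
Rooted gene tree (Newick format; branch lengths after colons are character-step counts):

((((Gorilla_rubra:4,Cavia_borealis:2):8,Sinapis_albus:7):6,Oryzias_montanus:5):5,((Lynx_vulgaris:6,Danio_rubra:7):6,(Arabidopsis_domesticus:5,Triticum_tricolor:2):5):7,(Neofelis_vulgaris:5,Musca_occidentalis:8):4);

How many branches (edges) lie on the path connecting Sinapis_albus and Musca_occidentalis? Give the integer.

5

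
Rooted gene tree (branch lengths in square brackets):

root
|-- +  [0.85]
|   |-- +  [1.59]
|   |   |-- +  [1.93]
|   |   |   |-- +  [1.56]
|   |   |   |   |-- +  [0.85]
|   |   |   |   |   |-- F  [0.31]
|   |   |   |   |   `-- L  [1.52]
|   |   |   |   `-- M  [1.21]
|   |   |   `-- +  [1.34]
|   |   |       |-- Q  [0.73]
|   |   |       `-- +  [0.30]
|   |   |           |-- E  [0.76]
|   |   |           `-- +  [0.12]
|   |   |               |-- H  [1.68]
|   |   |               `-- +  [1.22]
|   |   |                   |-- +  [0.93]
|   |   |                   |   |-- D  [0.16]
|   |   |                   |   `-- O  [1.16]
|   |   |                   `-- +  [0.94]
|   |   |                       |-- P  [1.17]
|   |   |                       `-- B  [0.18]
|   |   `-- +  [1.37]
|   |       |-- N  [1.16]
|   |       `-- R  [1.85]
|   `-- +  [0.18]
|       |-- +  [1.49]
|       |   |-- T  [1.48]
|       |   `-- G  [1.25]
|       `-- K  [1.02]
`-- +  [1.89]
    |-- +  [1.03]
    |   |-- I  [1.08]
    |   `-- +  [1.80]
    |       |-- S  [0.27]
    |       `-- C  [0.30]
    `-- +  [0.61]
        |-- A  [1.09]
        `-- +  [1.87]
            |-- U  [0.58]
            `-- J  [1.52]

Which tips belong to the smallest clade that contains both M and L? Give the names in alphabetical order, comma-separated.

Tracing M: it sits inside ((F,L),M).
Tracing L: it sits inside (F,L).
The smallest clade enclosing both is ((F,L),M); the answer is its 3 terminal taxa in alphabetical order.

F, L, M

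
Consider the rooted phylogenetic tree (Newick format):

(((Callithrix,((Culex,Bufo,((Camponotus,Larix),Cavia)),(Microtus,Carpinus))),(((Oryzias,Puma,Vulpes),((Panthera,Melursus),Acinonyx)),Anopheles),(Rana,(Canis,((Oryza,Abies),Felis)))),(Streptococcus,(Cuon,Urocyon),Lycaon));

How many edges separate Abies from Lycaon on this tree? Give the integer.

8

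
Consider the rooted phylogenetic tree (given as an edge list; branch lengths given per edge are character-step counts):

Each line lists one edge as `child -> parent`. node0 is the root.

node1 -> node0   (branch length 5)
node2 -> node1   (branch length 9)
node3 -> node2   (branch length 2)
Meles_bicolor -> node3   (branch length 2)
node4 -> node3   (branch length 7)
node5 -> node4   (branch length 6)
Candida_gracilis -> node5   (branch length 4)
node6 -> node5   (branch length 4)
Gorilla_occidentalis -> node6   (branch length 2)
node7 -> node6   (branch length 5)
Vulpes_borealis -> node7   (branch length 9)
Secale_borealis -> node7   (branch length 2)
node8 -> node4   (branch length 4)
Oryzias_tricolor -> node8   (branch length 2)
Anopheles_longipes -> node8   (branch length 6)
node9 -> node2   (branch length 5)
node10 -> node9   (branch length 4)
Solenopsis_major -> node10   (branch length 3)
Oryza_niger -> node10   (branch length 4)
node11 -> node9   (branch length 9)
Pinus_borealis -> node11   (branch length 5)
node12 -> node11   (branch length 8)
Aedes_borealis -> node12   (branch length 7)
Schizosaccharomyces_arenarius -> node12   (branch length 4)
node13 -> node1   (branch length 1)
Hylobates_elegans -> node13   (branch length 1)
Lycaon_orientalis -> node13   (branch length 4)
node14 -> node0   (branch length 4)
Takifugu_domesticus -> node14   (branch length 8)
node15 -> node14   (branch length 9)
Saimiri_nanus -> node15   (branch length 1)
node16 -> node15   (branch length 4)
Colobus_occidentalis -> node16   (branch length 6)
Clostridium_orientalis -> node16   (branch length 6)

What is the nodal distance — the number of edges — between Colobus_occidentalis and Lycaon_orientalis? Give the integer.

The MRCA of Colobus_occidentalis and Lycaon_orientalis is the root of the tree.
From Colobus_occidentalis up to that node: 4 branches. From Lycaon_orientalis up to the same node: 3 branches. Total: 4 + 3 = 7.

7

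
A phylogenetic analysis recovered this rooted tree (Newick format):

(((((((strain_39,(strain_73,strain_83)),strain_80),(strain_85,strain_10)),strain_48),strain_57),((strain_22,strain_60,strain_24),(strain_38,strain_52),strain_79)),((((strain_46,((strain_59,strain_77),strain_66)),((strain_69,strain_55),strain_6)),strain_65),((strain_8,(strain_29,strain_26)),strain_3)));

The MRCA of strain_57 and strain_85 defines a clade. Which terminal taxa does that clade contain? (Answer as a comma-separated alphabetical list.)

strain_10, strain_39, strain_48, strain_57, strain_73, strain_80, strain_83, strain_85

Tracing strain_57: it sits inside (((((strain_39,(strain_73,strain_83)),strain_80),(strain_85,strain_10)),strain_48),strain_57).
Tracing strain_85: it sits inside (strain_85,strain_10).
The smallest clade enclosing both is (((((strain_39,(strain_73,strain_83)),strain_80),(strain_85,strain_10)),strain_48),strain_57); the answer is its 8 terminal taxa in alphabetical order.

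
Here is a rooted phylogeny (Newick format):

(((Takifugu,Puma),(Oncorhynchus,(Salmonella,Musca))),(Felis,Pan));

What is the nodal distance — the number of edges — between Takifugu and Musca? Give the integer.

5

The MRCA of Takifugu and Musca is the node subtending ((Takifugu,Puma),(Oncorhynchus,(Salmonella,Musca))).
From Takifugu up to that node: 2 branches. From Musca up to the same node: 3 branches. Total: 2 + 3 = 5.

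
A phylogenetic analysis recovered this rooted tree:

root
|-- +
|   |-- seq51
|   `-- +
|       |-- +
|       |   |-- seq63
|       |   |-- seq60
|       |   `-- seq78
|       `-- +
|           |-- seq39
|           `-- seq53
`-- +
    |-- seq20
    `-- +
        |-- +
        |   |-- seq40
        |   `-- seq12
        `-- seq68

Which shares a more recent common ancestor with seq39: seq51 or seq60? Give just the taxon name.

seq60

The MRCA of seq39 and seq60 subtends ((seq63,seq60,seq78),(seq39,seq53)) (5 taxa).
The MRCA of seq39 and seq51 subtends (seq51,((seq63,seq60,seq78),(seq39,seq53))) (6 taxa).
The first is nested inside the second, so seq39 shares a more recent common ancestor with seq60.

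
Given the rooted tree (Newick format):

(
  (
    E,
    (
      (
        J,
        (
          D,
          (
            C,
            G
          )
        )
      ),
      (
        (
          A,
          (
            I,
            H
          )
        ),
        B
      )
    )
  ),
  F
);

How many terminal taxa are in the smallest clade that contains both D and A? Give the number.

8

The MRCA of D and A is the node subtending ((J,(D,(C,G))),((A,(I,H)),B)).
That clade contains 8 terminal taxa: A, B, C, D, G, H, I, J.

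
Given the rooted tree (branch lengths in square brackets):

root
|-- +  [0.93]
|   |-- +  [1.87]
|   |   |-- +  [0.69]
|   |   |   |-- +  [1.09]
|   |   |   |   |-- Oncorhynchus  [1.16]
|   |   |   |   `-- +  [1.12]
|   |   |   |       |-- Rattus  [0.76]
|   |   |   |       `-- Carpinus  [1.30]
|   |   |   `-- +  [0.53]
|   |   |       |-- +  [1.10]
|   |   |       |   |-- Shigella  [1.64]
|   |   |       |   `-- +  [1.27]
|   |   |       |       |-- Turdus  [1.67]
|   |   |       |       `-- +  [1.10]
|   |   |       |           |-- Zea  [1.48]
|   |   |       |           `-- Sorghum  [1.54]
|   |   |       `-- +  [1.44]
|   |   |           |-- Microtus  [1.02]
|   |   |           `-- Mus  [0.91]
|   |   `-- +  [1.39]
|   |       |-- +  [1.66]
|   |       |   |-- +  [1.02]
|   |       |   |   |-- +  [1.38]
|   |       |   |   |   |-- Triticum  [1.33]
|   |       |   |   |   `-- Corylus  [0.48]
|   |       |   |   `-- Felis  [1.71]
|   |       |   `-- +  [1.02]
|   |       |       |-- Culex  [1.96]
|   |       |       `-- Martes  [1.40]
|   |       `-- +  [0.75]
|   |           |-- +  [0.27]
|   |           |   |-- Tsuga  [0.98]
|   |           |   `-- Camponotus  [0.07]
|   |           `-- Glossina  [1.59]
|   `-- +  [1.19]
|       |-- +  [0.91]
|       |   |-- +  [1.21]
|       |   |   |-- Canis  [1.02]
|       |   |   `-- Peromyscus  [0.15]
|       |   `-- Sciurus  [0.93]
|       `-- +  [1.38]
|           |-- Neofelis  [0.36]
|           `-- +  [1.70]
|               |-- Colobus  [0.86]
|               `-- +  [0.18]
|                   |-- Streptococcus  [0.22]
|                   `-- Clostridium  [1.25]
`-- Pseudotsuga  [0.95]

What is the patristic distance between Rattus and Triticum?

10.44

The path runs Rattus → … → MRCA → … → Triticum; the MRCA is the node subtending (((Oncorhynchus,(Rattus,Carpinus)),((Shigella,(Turdus,(Zea,Sorghum))),(Microtus,Mus))),((((Triticum,Corylus),Felis),(Culex,Martes)),((Tsuga,Camponotus),Glossina))).
Branch lengths along that path: 0.76 + 1.12 + 1.09 + 0.69 + 1.39 + 1.66 + 1.02 + 1.38 + 1.33 = 10.44.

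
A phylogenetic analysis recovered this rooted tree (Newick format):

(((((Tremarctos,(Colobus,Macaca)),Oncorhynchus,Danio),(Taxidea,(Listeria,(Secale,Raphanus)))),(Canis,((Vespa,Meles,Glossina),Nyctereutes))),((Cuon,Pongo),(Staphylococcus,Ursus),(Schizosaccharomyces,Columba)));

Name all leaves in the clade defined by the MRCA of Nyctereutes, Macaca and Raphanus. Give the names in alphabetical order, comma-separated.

Tracing Nyctereutes: it sits inside ((Vespa,Meles,Glossina),Nyctereutes).
Tracing Macaca: it sits inside (Colobus,Macaca).
Tracing Raphanus: it sits inside (Secale,Raphanus).
The smallest clade enclosing all 3 is ((((Tremarctos,(Colobus,Macaca)),Oncorhynchus,Danio),(Taxidea,(Listeria,(Secale,Raphanus)))),(Canis,((Vespa,Meles,Glossina),Nyctereutes))); the answer is its 14 terminal taxa in alphabetical order.

Canis, Colobus, Danio, Glossina, Listeria, Macaca, Meles, Nyctereutes, Oncorhynchus, Raphanus, Secale, Taxidea, Tremarctos, Vespa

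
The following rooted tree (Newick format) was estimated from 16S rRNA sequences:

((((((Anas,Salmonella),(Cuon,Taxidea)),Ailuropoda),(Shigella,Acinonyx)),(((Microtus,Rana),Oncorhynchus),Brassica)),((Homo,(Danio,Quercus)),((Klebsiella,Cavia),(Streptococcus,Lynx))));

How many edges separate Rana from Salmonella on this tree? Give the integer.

9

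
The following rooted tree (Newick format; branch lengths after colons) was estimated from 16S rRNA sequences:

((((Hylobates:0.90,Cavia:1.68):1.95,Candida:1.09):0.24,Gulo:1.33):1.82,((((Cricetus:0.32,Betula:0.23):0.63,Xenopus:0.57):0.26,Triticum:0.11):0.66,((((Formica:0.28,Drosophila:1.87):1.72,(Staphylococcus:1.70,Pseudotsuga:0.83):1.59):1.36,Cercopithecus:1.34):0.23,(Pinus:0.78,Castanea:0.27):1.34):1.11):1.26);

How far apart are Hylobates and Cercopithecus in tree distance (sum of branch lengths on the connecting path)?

8.85

The path runs Hylobates → … → MRCA → … → Cercopithecus; the MRCA is the root of the tree.
Branch lengths along that path: 0.90 + 1.95 + 0.24 + 1.82 + 1.26 + 1.11 + 0.23 + 1.34 = 8.85.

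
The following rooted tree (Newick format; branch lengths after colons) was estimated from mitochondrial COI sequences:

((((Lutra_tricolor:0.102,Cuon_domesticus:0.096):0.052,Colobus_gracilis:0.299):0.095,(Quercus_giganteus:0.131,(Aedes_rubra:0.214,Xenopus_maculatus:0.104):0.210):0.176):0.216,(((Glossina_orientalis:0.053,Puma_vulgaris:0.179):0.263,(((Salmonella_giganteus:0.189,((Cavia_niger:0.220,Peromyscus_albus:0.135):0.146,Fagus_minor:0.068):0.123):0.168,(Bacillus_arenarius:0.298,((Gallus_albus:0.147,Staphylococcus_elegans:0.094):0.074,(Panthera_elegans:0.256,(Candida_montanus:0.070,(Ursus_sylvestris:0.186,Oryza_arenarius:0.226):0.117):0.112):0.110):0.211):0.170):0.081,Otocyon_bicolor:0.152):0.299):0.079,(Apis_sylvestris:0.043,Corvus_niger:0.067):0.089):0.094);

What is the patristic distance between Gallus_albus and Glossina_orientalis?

The path runs Gallus_albus → … → MRCA → … → Glossina_orientalis; the MRCA is the node subtending ((Glossina_orientalis,Puma_vulgaris),(((Salmonella_giganteus,((Cavia_niger,Peromyscus_albus),Fagus_minor)),(Bacillus_arenarius,((Gallus_albus,Staphylococcus_elegans),(Panthera_elegans,(Candida_montanus,(Ursus_sylvestris,Oryza_arenarius)))))),Otocyon_bicolor)).
Branch lengths along that path: 0.147 + 0.074 + 0.211 + 0.170 + 0.081 + 0.299 + 0.263 + 0.053 = 1.298.

1.298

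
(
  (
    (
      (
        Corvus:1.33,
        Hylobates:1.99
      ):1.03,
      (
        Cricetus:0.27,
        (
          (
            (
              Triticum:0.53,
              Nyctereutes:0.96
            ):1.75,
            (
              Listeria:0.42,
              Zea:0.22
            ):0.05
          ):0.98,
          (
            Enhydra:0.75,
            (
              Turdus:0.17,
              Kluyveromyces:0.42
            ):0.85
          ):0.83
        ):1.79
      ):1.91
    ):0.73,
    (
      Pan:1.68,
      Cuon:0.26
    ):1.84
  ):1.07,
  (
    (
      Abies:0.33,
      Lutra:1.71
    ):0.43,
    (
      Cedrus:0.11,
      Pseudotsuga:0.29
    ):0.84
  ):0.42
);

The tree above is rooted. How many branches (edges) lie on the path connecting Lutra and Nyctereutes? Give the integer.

The MRCA of Lutra and Nyctereutes is the root of the tree.
From Lutra up to that node: 3 branches. From Nyctereutes up to the same node: 7 branches. Total: 3 + 7 = 10.

10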